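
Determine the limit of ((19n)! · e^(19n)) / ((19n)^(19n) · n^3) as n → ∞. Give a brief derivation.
lim = 0

Stirling: (19n)! ~ sqrt(2π·19n) · (19n/e)^(19n). Hence
  (19n)! · e^(19n) / (19n)^(19n) ~ sqrt(2π·19n).
Dividing by n^3: sqrt(2π·19n) / n^3 = sqrt(2π·19) · n^((1−6)/2), so the expression behaves like sqrt(2π·19) · n^((1−6)/2) → 0.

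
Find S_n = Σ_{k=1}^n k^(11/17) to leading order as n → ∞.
S_n ~ (17/28) · n^(28/17)

Integral comparison: Σ_{k=1}^n k^(11/17) = ∫_0^n x^(11/17) dx + O(n^(11/17)). The integral is n^(1 + 11/17) / (1 + 11/17) = n^((11+17)/17) / ((11+17)/17) = (17/28) · n^(28/17).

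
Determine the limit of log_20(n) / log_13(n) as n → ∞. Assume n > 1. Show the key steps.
lim = ln(13) / ln(20) = log_20(13)

Change of base: log_20(n) = ln n / ln 20 and log_13(n) = ln n / ln 13. The ratio is (ln n / ln 20) · (ln 13 / ln n) = ln 13 / ln 20, a constant independent of n. So the limit is ln 13 / ln 20 = log_20(13).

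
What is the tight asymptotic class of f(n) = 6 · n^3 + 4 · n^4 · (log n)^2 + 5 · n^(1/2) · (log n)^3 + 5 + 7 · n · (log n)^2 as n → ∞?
f(n) ∈ Θ(n^4 · (log n)^2)

Compare the terms by growth order. For large n, n^a · (log n)^b dominates n^a' · (log n)^b' iff a > a', or (a = a' and b > b'). Ranking the 5 terms shows the dominant one is 4 · n^4 · (log n)^2. Hence f(n) ∈ Θ(n^4 · (log n)^2).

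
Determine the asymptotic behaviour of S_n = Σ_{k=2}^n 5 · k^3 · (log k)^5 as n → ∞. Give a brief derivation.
S_n ~ 5 · n^4 · (log n)^5 / 4

By integral comparison, S_n = ∫_1^n 5 · x^3 · (log x)^5 dx + O(n^3 · (log n)^5). For the integral, the leading term of ∫_1^n x^3 (log x)^5 dx is n^4/4 · (log n)^5 (by repeated integration by parts; each step lowers the log-exponent and produces a relatively O(1/log n) correction). Hence S_n ~ 5 · n^4 · (log n)^5 / 4.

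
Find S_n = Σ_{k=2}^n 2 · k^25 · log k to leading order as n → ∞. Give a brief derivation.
S_n ~ n^26 log n / 13 − n^26 / 338

By integral comparison, S_n = ∫_1^n 2 · x^25 · log x dx + O(n^25 · log n). For the integral, ∫ x^25 log x dx = n^26 log n / 26 − n^26/676 (integration by parts). Hence S_n ~ n^26 log n / 13 − n^26 / 338.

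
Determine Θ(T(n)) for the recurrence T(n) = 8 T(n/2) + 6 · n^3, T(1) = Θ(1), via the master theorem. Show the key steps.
T(n) = Θ(n^3 log n)

log_2 8 = 3, and f(n) = 6 · n^3 = Θ(n^(log_2 8)). This is Case 2 of the master theorem: T(n) = Θ(f(n) · log n) = Θ(n^3 log n).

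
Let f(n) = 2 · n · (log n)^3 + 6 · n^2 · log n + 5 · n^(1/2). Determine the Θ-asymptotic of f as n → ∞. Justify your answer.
f(n) ∈ Θ(n^2 · log n)

Compare the terms by growth order. For large n, n^a · (log n)^b dominates n^a' · (log n)^b' iff a > a', or (a = a' and b > b'). Ranking the 3 terms shows the dominant one is 6 · n^2 · log n. Hence f(n) ∈ Θ(n^2 · log n).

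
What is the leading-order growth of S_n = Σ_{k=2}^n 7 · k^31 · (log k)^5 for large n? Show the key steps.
S_n ~ 7 · n^32 · (log n)^5 / 32

By integral comparison, S_n = ∫_1^n 7 · x^31 · (log x)^5 dx + O(n^31 · (log n)^5). For the integral, the leading term of ∫_1^n x^31 (log x)^5 dx is n^32/32 · (log n)^5 (by repeated integration by parts; each step lowers the log-exponent and produces a relatively O(1/log n) correction). Hence S_n ~ 7 · n^32 · (log n)^5 / 32.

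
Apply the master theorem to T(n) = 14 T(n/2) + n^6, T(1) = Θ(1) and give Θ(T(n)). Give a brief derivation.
T(n) = Θ(n^6)

log_2 14 ≈ 3.807. f(n) = n^6 dominates n^(log_2 14) since 6 > 3.807, and the regularity condition a·f(n/b) = 14·(n/2)^6 = (14/64)·n^6 ≤ c·f(n) holds with c = 14/64 ≈ 0.219 < 1. So this is Case 3: T(n) = Θ(f(n)) = Θ(n^6).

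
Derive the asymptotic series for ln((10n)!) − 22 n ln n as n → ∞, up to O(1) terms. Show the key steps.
ln((10n)!) − 22 n ln n = −12 n ln n + 10(ln 10 − 1) n + (1/2) ln(2π·10n) + O(1/n)

Stirling: ln((10n)!) = 10n ln(10n) − 10n + (1/2) ln(2π·10n) + O(1/n).
Expand 10n ln(10n) = 10n (ln n + ln 10) = 10n ln n + 10n ln 10.
Subtract 22n ln n: leading term is (10 − 22) n ln n = −12 n ln n. The next term is 10n ln 10 − 10n = 10(ln 10 − 1) n. Then the (1/2) ln(2π·10n) correction.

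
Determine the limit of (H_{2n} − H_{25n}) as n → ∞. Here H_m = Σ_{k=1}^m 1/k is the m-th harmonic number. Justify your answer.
lim = ln(2/25)

Euler-Maclaurin gives H_m = ln m + γ + 1/(2m) + O(1/m^2). The γ and O(1/m) terms cancel in the difference:
  H_{2n} − H_{25n} = ln(2n) − ln(25n) + O(1/n) = ln(2/25) + O(1/n).
Hence the limit is ln(2/25).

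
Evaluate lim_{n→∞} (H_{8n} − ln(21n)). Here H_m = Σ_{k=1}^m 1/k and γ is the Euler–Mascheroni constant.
lim = ln(8/21) + γ

By Euler-Maclaurin, H_m = ln m + γ + O(1/m). So
  H_{8n} − ln(21n) = ln(8n) + γ − ln(21n) + O(1/n)
                       = ln(8/21) + γ + O(1/n).
Hence the limit is ln(8/21) + γ.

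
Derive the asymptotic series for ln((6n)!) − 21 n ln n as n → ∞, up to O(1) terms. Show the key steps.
ln((6n)!) − 21 n ln n = −15 n ln n + 6(ln 6 − 1) n + (1/2) ln(2π·6n) + O(1/n)

Stirling: ln((6n)!) = 6n ln(6n) − 6n + (1/2) ln(2π·6n) + O(1/n).
Expand 6n ln(6n) = 6n (ln n + ln 6) = 6n ln n + 6n ln 6.
Subtract 21n ln n: leading term is (6 − 21) n ln n = −15 n ln n. The next term is 6n ln 6 − 6n = 6(ln 6 − 1) n. Then the (1/2) ln(2π·6n) correction.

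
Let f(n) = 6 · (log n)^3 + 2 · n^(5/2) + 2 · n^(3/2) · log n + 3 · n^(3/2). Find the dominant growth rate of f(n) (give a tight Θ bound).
f(n) ∈ Θ(n^(5/2))

Compare the terms by growth order. For large n, n^a · (log n)^b dominates n^a' · (log n)^b' iff a > a', or (a = a' and b > b'). Ranking the 4 terms shows the dominant one is 2 · n^(5/2). Hence f(n) ∈ Θ(n^(5/2)).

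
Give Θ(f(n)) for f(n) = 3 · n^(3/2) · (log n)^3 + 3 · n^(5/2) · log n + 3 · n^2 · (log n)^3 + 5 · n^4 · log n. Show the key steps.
f(n) ∈ Θ(n^4 · log n)

Compare the terms by growth order. For large n, n^a · (log n)^b dominates n^a' · (log n)^b' iff a > a', or (a = a' and b > b'). Ranking the 4 terms shows the dominant one is 5 · n^4 · log n. Hence f(n) ∈ Θ(n^4 · log n).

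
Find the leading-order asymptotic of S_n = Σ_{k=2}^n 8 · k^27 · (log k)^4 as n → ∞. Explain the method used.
S_n ~ 2 · n^28 · (log n)^4 / 7

By integral comparison, S_n = ∫_1^n 8 · x^27 · (log x)^4 dx + O(n^27 · (log n)^4). For the integral, the leading term of ∫_1^n x^27 (log x)^4 dx is n^28/28 · (log n)^4 (by repeated integration by parts; each step lowers the log-exponent and produces a relatively O(1/log n) correction). Hence S_n ~ 2 · n^28 · (log n)^4 / 7.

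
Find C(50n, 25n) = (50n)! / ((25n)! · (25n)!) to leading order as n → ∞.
C(50n, 25n) ~ (4)^(25n) · sqrt(1/(π·25n))

Write N = 25n. Apply Stirling to each factorial:
  (2N)! ~ sqrt(2π·2N) · (2N/e)^(2N),
  N! ~ sqrt(2π N) · (N/e)^N,
  (1N)! ~ sqrt(2π·1N) · (1N/e)^(1N).
The exponential factors combine to (2N)^(2N) / (N^N · (1N)^(1N)) = 2^(2N)/1^(1N) = (2^2/1^1)^N = (4)^N.
The square-root prefactors combine to sqrt(2π·2N) / (sqrt(2π N)·sqrt(2π·1N)) = sqrt(2 / (2π·1·N)) = sqrt(1/(π·25n)).
Substituting N = 25n: C(50n, 25n) ~ (4)^(25n) · sqrt(1/(π·25n)).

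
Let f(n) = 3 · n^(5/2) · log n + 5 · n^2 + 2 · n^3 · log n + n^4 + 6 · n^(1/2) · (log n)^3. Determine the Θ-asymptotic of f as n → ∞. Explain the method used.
f(n) ∈ Θ(n^4)

Compare the terms by growth order. For large n, n^a · (log n)^b dominates n^a' · (log n)^b' iff a > a', or (a = a' and b > b'). Ranking the 5 terms shows the dominant one is n^4. Hence f(n) ∈ Θ(n^4).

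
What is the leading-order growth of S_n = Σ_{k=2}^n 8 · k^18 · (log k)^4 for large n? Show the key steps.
S_n ~ 8 · n^19 · (log n)^4 / 19

By integral comparison, S_n = ∫_1^n 8 · x^18 · (log x)^4 dx + O(n^18 · (log n)^4). For the integral, the leading term of ∫_1^n x^18 (log x)^4 dx is n^19/19 · (log n)^4 (by repeated integration by parts; each step lowers the log-exponent and produces a relatively O(1/log n) correction). Hence S_n ~ 8 · n^19 · (log n)^4 / 19.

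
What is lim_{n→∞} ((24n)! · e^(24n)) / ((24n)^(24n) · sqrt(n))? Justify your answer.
lim = sqrt(2π·24)

Stirling: (24n)! ~ sqrt(2π·24n) · (24n/e)^(24n). Hence
  (24n)! · e^(24n) / (24n)^(24n) ~ sqrt(2π·24n).
Dividing by sqrt(n): sqrt(2π·24n) / sqrt(n) = sqrt(2π·24) · n^((1−1)/2), so the limit is sqrt(2π·24).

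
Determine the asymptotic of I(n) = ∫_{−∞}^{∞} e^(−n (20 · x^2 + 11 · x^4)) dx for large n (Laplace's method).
I(n) ~ sqrt(π/(20n))

φ(x) = 20 · x^2 + 11 · x^4 has its unique global minimum at x* = 0 (since φ'(x) = 40x + 44x^3 = 0 only at x = 0 for real x with both coefficients positive, and φ → ∞ as |x| → ∞). At x* = 0, φ(0) = 0 and φ''(0) = 40. Laplace's method then gives
  I(n) ~ sqrt(2π / (n · φ''(0))) · e^(−n φ(0)) = sqrt(2π / (40n)) = sqrt(π/(20n)).
The 11 · x^4 term contributes only at subleading order (an O(1/n) relative correction).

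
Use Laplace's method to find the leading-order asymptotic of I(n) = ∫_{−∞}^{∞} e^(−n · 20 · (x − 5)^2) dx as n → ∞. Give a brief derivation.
I(n) = sqrt(π/(20n))

Here φ(x) = 20 · (x − 5)^2 has its unique minimum at x* = 5 with φ(x*) = 0 and φ''(x*) = 40. Laplace's method gives
  I(n) ~ e^(−n φ(x*)) · sqrt(2π / (n · φ''(x*))) = sqrt(2π / (40n)) = sqrt(π/(20n)).
This is exact: substituting u = (x − 5)·sqrt(20n) gives I(n) = (1/sqrt(20n)) ∫_{−∞}^{∞} e^(−u^2) du = sqrt(π/(20n)).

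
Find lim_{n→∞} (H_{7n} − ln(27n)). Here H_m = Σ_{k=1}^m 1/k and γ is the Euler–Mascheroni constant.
lim = ln(7/27) + γ

By Euler-Maclaurin, H_m = ln m + γ + O(1/m). So
  H_{7n} − ln(27n) = ln(7n) + γ − ln(27n) + O(1/n)
                       = ln(7/27) + γ + O(1/n).
Hence the limit is ln(7/27) + γ.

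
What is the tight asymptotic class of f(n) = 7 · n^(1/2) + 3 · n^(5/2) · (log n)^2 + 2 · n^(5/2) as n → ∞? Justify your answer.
f(n) ∈ Θ(n^(5/2) · (log n)^2)

Compare the terms by growth order. For large n, n^a · (log n)^b dominates n^a' · (log n)^b' iff a > a', or (a = a' and b > b'). Ranking the 3 terms shows the dominant one is 3 · n^(5/2) · (log n)^2. Hence f(n) ∈ Θ(n^(5/2) · (log n)^2).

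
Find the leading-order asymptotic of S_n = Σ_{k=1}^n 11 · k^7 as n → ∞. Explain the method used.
S_n ~ 11 · n^8 / 8

By integral comparison (Euler-Maclaurin), Σ_{k=1}^n 11 · k^7 = 11 · ∫_0^n x^7 dx + O(n^7) = 11 · n^8/8 + O(n^7). (Equivalently, Faulhaber's formula gives the same leading term.)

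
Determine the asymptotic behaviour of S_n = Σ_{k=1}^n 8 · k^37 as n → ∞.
S_n ~ 4 · n^38 / 19

By integral comparison (Euler-Maclaurin), Σ_{k=1}^n 8 · k^37 = 8 · ∫_0^n x^37 dx + O(n^37) = 8 · n^38/38 = 4 · n^38 / 19 + O(n^37). (Equivalently, Faulhaber's formula gives the same leading term.)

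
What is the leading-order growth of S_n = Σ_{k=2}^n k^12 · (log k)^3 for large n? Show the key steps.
S_n ~ n^13 · (log n)^3 / 13

By integral comparison, S_n = ∫_1^n x^12 · (log x)^3 dx + O(n^12 · (log n)^3). For the integral, the leading term of ∫_1^n x^12 (log x)^3 dx is n^13/13 · (log n)^3 (by repeated integration by parts; each step lowers the log-exponent and produces a relatively O(1/log n) correction). Hence S_n ~ n^13 · (log n)^3 / 13.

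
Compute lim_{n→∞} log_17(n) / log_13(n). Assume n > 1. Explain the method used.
lim = ln(13) / ln(17) = log_17(13)

Change of base: log_17(n) = ln n / ln 17 and log_13(n) = ln n / ln 13. The ratio is (ln n / ln 17) · (ln 13 / ln n) = ln 13 / ln 17, a constant independent of n. So the limit is ln 13 / ln 17 = log_17(13).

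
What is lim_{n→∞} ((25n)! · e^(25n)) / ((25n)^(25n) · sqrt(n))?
lim = sqrt(2π·25)

Stirling: (25n)! ~ sqrt(2π·25n) · (25n/e)^(25n). Hence
  (25n)! · e^(25n) / (25n)^(25n) ~ sqrt(2π·25n).
Dividing by sqrt(n): sqrt(2π·25n) / sqrt(n) = sqrt(2π·25) · n^((1−1)/2), so the limit is sqrt(2π·25).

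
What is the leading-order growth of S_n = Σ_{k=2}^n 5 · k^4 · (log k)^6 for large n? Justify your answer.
S_n ~ n^5 · (log n)^6

By integral comparison, S_n = ∫_1^n 5 · x^4 · (log x)^6 dx + O(n^4 · (log n)^6). For the integral, the leading term of ∫_1^n x^4 (log x)^6 dx is n^5/5 · (log n)^6 (by repeated integration by parts; each step lowers the log-exponent and produces a relatively O(1/log n) correction). Hence S_n ~ n^5 · (log n)^6.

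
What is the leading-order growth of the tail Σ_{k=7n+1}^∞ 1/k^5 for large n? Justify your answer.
Σ_{k>7n} 1/k^5 ~ 1/(4 · (7n)^4)

Compare to the integral: ∫_{7n}^∞ x^(−5) dx = [−x^(−4)/4]_{7n}^∞ = 1/((5−1)·(7n)^4). Euler-Maclaurin then gives
  Σ_{k>7n} 1/k^5 = ∫_{7n}^∞ dx/x^5 − 1/(2·(7n)^5) + O(1/(7n)^6).
(Equivalently this is ζ(5) − Σ_{k≤7n} 1/k^5.)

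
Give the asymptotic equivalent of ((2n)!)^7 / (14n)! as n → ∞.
((2n)!)^7/(14n)! ~ ((2π·2n)^(6/2) / sqrt(7)) · 7^(−7·2n)  →  0

Write N = 2n. Stirling: N! ~ sqrt(2π N)(N/e)^N and (7N)! ~ sqrt(2π·7N)·(7N/e)^(7N).
  (N!)^7/(7N)! ~ (2π N)^(7/2) (N/e)^(7N) / [sqrt(2π·7N) (7N/e)^(7N)]
     = (2π N)^(7/2) / sqrt(2π·7N) · (N/(7N))^(7N)
     = (2π N)^((7−1)/2) / sqrt(7) · 7^(−7N).
Since 7^7 > 1, the factor 7^(−7N) decays exponentially, so the ratio → 0. Substituting N = 2n gives the stated form.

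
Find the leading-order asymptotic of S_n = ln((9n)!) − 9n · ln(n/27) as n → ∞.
S_n ~ 9n · (ln 243 − 1) + O(ln n)

Stirling: ln((9n)!) = 9n ln(9n) − 9n + O(ln n).
  S_n = 9n ln(9n) − 9n − 9n ln(n/27) + O(ln n)
      = 9n ln(9n) − 9n ln n + 9n ln 27 − 9n + O(ln n)
      = 9n ln 9 + 9n ln 27 − 9n + O(ln n)
      = 9n (ln 243 − 1) + O(ln n).
Numerically ln(243) − 1 ≈ 4.4931.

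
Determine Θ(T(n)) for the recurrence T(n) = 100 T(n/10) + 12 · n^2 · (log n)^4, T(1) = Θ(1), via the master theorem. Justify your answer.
T(n) = Θ(n^2 · (log n)^5)

Here log_10 100 = 2 and f(n) = 12 · n^2 · (log n)^4 = Θ(n^(log_10 100) · (log n)^4). This is the extended Case 2 of the master theorem (f matches the critical exponent up to log factors), giving T(n) = Θ(n^(log_10 100) · (log n)^(4+1)) = Θ(n^2 · (log n)^5).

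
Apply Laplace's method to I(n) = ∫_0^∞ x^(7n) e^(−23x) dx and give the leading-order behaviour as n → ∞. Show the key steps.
I(n) ~ (sqrt(2π·7n) / 23) · (7n/(23e))^(7n)

Write the integrand as exp(7n ln x − 23x) and set f(x) = 7n ln x − 23x. Then f'(x) = 7n/x − 23 = 0 at x* = 7n/23, and f''(x*) = −7n/x*^2 = −23^2/(7n). Laplace's method (interior maximum) gives
  I(n) ~ e^(f(x*)) · sqrt(2π / |f''(x*)|)
        = exp(7n ln(7n/23) − 7n) · sqrt(2π · 7n / 23^2)
        = (7n/23)^(7n) e^(−7n) · sqrt(2π·7n) / 23
        = (sqrt(2π·7n) / 23) · (7n/(23e))^(7n).
This matches Γ(7n+1)/23^(7n+1) with Stirling applied to Γ.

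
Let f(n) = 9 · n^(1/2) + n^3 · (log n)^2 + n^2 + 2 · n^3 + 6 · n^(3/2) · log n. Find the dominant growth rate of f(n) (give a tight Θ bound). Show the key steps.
f(n) ∈ Θ(n^3 · (log n)^2)

Compare the terms by growth order. For large n, n^a · (log n)^b dominates n^a' · (log n)^b' iff a > a', or (a = a' and b > b'). Ranking the 5 terms shows the dominant one is n^3 · (log n)^2. Hence f(n) ∈ Θ(n^3 · (log n)^2).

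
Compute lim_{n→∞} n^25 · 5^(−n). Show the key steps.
lim = 0

Exponentials with base > 1 dominate every fixed polynomial: for any fixed c, n^c / 5^n → 0 as n → ∞ (e.g. by the ratio test, or by writing 5^n = e^(n ln 5) and noting e^(n ln 5) / n^c → ∞). Hence n^25 · 5^(−n) = n^25 / 5^n → 0.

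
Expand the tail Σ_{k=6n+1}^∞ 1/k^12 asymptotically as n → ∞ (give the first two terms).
Σ_{k>6n} 1/k^12 = 1/(11 · (6n)^11) − 1/(2 · (6n)^12) + O(1/(6n)^13)

Compare to the integral: ∫_{6n}^∞ x^(−12) dx = [−x^(−11)/11]_{6n}^∞ = 1/((12−1)·(6n)^11). The Euler-Maclaurin correction adds −f(6n)/2 = −1/(2·(6n)^12). Euler-Maclaurin then gives
  Σ_{k>6n} 1/k^12 = ∫_{6n}^∞ dx/x^12 − 1/(2·(6n)^12) + O(1/(6n)^13).
(Equivalently this is ζ(12) − Σ_{k≤6n} 1/k^12.)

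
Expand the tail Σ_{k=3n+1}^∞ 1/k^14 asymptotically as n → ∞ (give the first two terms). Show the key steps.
Σ_{k>3n} 1/k^14 = 1/(13 · (3n)^13) − 1/(2 · (3n)^14) + O(1/(3n)^15)

Compare to the integral: ∫_{3n}^∞ x^(−14) dx = [−x^(−13)/13]_{3n}^∞ = 1/((14−1)·(3n)^13). The Euler-Maclaurin correction adds −f(3n)/2 = −1/(2·(3n)^14). Euler-Maclaurin then gives
  Σ_{k>3n} 1/k^14 = ∫_{3n}^∞ dx/x^14 − 1/(2·(3n)^14) + O(1/(3n)^15).
(Equivalently this is ζ(14) − Σ_{k≤3n} 1/k^14.)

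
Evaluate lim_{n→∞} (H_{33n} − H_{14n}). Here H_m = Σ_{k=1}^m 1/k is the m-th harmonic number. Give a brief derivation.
lim = ln(33/14)

Euler-Maclaurin gives H_m = ln m + γ + 1/(2m) + O(1/m^2). The γ and O(1/m) terms cancel in the difference:
  H_{33n} − H_{14n} = ln(33n) − ln(14n) + O(1/n) = ln(33/14) + O(1/n).
Hence the limit is ln(33/14).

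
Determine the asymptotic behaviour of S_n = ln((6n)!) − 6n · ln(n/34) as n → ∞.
S_n ~ 6n · (ln 204 − 1) + O(ln n)

Stirling: ln((6n)!) = 6n ln(6n) − 6n + O(ln n).
  S_n = 6n ln(6n) − 6n − 6n ln(n/34) + O(ln n)
      = 6n ln(6n) − 6n ln n + 6n ln 34 − 6n + O(ln n)
      = 6n ln 6 + 6n ln 34 − 6n + O(ln n)
      = 6n (ln 204 − 1) + O(ln n).
Numerically ln(204) − 1 ≈ 4.3181.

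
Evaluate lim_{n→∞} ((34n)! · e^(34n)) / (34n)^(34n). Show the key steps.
lim = ∞

Stirling: (34n)! ~ sqrt(2π·34n) · (34n/e)^(34n). Hence
  (34n)! · e^(34n) / (34n)^(34n) ~ sqrt(2π·34n) = sqrt(2π·34) · sqrt(n) → ∞.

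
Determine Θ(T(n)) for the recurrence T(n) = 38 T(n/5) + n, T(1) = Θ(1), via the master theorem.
T(n) = Θ(n^(log_5 38))

Master theorem: compare f(n) = n to n^(log_5 38) where log_5 38 ≈ 2.260. Since 1 < log_5 38, we have f(n) = O(n^(log_5 38 − ε)) for some ε > 0 — Case 1. Hence T(n) = Θ(n^(log_5 38)).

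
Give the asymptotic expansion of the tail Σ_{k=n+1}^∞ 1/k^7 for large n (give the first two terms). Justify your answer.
Σ_{k>n} 1/k^7 = 1/(6 · n^6) − 1/(2 · n^7) + O(1/n^8)

Compare to the integral: ∫_{n}^∞ x^(−7) dx = [−x^(−6)/6]_{n}^∞ = 1/((7−1)·n^6). The Euler-Maclaurin correction adds −f(n)/2 = −1/(2·n^7). Euler-Maclaurin then gives
  Σ_{k>n} 1/k^7 = ∫_{n}^∞ dx/x^7 − 1/(2·n^7) + O(1/n^8).
(Equivalently this is ζ(7) − Σ_{k≤n} 1/k^7.)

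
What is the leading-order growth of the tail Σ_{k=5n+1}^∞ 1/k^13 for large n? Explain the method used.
Σ_{k>5n} 1/k^13 ~ 1/(12 · (5n)^12)

Compare to the integral: ∫_{5n}^∞ x^(−13) dx = [−x^(−12)/12]_{5n}^∞ = 1/((13−1)·(5n)^12). Euler-Maclaurin then gives
  Σ_{k>5n} 1/k^13 = ∫_{5n}^∞ dx/x^13 − 1/(2·(5n)^13) + O(1/(5n)^14).
(Equivalently this is ζ(13) − Σ_{k≤5n} 1/k^13.)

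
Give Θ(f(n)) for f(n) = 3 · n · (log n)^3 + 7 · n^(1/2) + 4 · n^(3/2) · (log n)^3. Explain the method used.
f(n) ∈ Θ(n^(3/2) · (log n)^3)

Compare the terms by growth order. For large n, n^a · (log n)^b dominates n^a' · (log n)^b' iff a > a', or (a = a' and b > b'). Ranking the 3 terms shows the dominant one is 4 · n^(3/2) · (log n)^3. Hence f(n) ∈ Θ(n^(3/2) · (log n)^3).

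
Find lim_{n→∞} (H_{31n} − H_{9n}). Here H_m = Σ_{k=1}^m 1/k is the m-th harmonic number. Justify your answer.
lim = ln(31/9)

Euler-Maclaurin gives H_m = ln m + γ + 1/(2m) + O(1/m^2). The γ and O(1/m) terms cancel in the difference:
  H_{31n} − H_{9n} = ln(31n) − ln(9n) + O(1/n) = ln(31/9) + O(1/n).
Hence the limit is ln(31/9).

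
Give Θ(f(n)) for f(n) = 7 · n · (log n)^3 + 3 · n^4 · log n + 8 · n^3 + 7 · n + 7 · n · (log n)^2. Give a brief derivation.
f(n) ∈ Θ(n^4 · log n)

Compare the terms by growth order. For large n, n^a · (log n)^b dominates n^a' · (log n)^b' iff a > a', or (a = a' and b > b'). Ranking the 5 terms shows the dominant one is 3 · n^4 · log n. Hence f(n) ∈ Θ(n^4 · log n).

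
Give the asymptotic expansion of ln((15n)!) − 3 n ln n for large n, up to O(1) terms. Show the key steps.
ln((15n)!) − 3 n ln n = 12 n ln n + 15(ln 15 − 1) n + (1/2) ln(2π·15n) + O(1/n)

Stirling: ln((15n)!) = 15n ln(15n) − 15n + (1/2) ln(2π·15n) + O(1/n).
Expand 15n ln(15n) = 15n (ln n + ln 15) = 15n ln n + 15n ln 15.
Subtract 3n ln n: leading term is (15 − 3) n ln n = 12 n ln n. The next term is 15n ln 15 − 15n = 15(ln 15 − 1) n. Then the (1/2) ln(2π·15n) correction.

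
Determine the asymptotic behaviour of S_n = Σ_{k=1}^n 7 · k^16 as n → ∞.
S_n ~ 7 · n^17 / 17

By integral comparison (Euler-Maclaurin), Σ_{k=1}^n 7 · k^16 = 7 · ∫_0^n x^16 dx + O(n^16) = 7 · n^17/17 + O(n^16). (Equivalently, Faulhaber's formula gives the same leading term.)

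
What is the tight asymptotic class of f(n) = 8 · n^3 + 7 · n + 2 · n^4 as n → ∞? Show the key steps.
f(n) ∈ Θ(n^4)

Compare the terms by growth order. For large n, n^a · (log n)^b dominates n^a' · (log n)^b' iff a > a', or (a = a' and b > b'). Ranking the 3 terms shows the dominant one is 2 · n^4. Hence f(n) ∈ Θ(n^4).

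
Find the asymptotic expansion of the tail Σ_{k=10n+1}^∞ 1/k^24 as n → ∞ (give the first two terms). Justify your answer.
Σ_{k>10n} 1/k^24 = 1/(23 · (10n)^23) − 1/(2 · (10n)^24) + O(1/(10n)^25)

Compare to the integral: ∫_{10n}^∞ x^(−24) dx = [−x^(−23)/23]_{10n}^∞ = 1/((24−1)·(10n)^23). The Euler-Maclaurin correction adds −f(10n)/2 = −1/(2·(10n)^24). Euler-Maclaurin then gives
  Σ_{k>10n} 1/k^24 = ∫_{10n}^∞ dx/x^24 − 1/(2·(10n)^24) + O(1/(10n)^25).
(Equivalently this is ζ(24) − Σ_{k≤10n} 1/k^24.)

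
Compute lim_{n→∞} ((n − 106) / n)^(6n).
lim = e^(−636)

Rewrite as (1 − 106/n)^(6n). By the standard limit (1 + x/n)^n → e^x, we have (1 − 106/n)^n → e^(−106), and raising to the 6th power gives e^(−636).
More precisely, ln[(1 − 106/n)^(6n)] = 6n · ln(1 − 106/n) = 6n · (-106/n + O(1/n^2)) = -636 + O(1/n) → -636.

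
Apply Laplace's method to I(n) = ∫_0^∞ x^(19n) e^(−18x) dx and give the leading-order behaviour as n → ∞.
I(n) ~ (sqrt(2π·19n) / 18) · (19n/(18e))^(19n)

Write the integrand as exp(19n ln x − 18x) and set f(x) = 19n ln x − 18x. Then f'(x) = 19n/x − 18 = 0 at x* = 19n/18, and f''(x*) = −19n/x*^2 = −18^2/(19n). Laplace's method (interior maximum) gives
  I(n) ~ e^(f(x*)) · sqrt(2π / |f''(x*)|)
        = exp(19n ln(19n/18) − 19n) · sqrt(2π · 19n / 18^2)
        = (19n/18)^(19n) e^(−19n) · sqrt(2π·19n) / 18
        = (sqrt(2π·19n) / 18) · (19n/(18e))^(19n).
This matches Γ(19n+1)/18^(19n+1) with Stirling applied to Γ.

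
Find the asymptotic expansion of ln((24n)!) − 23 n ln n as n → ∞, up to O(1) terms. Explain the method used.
ln((24n)!) − 23 n ln n = n ln n + 24(ln 24 − 1) n + (1/2) ln(2π·24n) + O(1/n)

Stirling: ln((24n)!) = 24n ln(24n) − 24n + (1/2) ln(2π·24n) + O(1/n).
Expand 24n ln(24n) = 24n (ln n + ln 24) = 24n ln n + 24n ln 24.
Subtract 23n ln n: leading term is (24 − 23) n ln n = n ln n. The next term is 24n ln 24 − 24n = 24(ln 24 − 1) n. Then the (1/2) ln(2π·24n) correction.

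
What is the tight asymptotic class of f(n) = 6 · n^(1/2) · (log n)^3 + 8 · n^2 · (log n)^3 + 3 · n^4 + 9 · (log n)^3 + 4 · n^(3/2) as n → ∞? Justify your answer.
f(n) ∈ Θ(n^4)

Compare the terms by growth order. For large n, n^a · (log n)^b dominates n^a' · (log n)^b' iff a > a', or (a = a' and b > b'). Ranking the 5 terms shows the dominant one is 3 · n^4. Hence f(n) ∈ Θ(n^4).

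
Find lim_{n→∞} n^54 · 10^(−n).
lim = 0

Exponentials with base > 1 dominate every fixed polynomial: for any fixed c, n^c / 10^n → 0 as n → ∞ (e.g. by the ratio test, or by writing 10^n = e^(n ln 10) and noting e^(n ln 10) / n^c → ∞). Hence n^54 · 10^(−n) = n^54 / 10^n → 0.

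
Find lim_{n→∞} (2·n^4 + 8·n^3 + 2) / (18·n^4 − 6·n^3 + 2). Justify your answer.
lim = 2/18 = 1/9

For large n the leading n^4 terms dominate both numerator and denominator. Dividing top and bottom by n^4, every other term tends to 0, leaving 2/18 = 1/9.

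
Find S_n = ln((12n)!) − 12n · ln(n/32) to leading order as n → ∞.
S_n ~ 12n · (ln 384 − 1) + O(ln n)

Stirling: ln((12n)!) = 12n ln(12n) − 12n + O(ln n).
  S_n = 12n ln(12n) − 12n − 12n ln(n/32) + O(ln n)
      = 12n ln(12n) − 12n ln n + 12n ln 32 − 12n + O(ln n)
      = 12n ln 12 + 12n ln 32 − 12n + O(ln n)
      = 12n (ln 384 − 1) + O(ln n).
Numerically ln(384) − 1 ≈ 4.9506.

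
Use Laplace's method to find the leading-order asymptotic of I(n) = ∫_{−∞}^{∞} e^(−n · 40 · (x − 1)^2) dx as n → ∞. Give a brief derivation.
I(n) = sqrt(π/(40n))

Here φ(x) = 40 · (x − 1)^2 has its unique minimum at x* = 1 with φ(x*) = 0 and φ''(x*) = 80. Laplace's method gives
  I(n) ~ e^(−n φ(x*)) · sqrt(2π / (n · φ''(x*))) = sqrt(2π / (80n)) = sqrt(π/(40n)).
This is exact: substituting u = (x − 1)·sqrt(40n) gives I(n) = (1/sqrt(40n)) ∫_{−∞}^{∞} e^(−u^2) du = sqrt(π/(40n)).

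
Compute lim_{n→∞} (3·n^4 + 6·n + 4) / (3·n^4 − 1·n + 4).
lim = 3/3 = 1

For large n the leading n^4 terms dominate both numerator and denominator. Dividing top and bottom by n^4, every other term tends to 0, leaving 3/3 = 1.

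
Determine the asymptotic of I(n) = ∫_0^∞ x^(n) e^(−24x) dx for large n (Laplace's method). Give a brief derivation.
I(n) ~ (sqrt(2π·n) / 24) · (n/(24e))^(n)

Write the integrand as exp(n ln x − 24x) and set f(x) = n ln x − 24x. Then f'(x) = n/x − 24 = 0 at x* = n/24, and f''(x*) = −n/x*^2 = −24^2/(n). Laplace's method (interior maximum) gives
  I(n) ~ e^(f(x*)) · sqrt(2π / |f''(x*)|)
        = exp(n ln(n/24) − n) · sqrt(2π · n / 24^2)
        = (n/24)^(n) e^(−n) · sqrt(2π·n) / 24
        = (sqrt(2π·n) / 24) · (n/(24e))^(n).
This matches Γ(n+1)/24^(n+1) with Stirling applied to Γ.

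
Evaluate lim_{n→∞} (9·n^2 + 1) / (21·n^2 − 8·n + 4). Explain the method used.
lim = 9/21 = 3/7

For large n the leading n^2 terms dominate both numerator and denominator. Dividing top and bottom by n^2, every other term tends to 0, leaving 9/21 = 3/7.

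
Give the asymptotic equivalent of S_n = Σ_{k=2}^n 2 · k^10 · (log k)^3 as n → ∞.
S_n ~ 2 · n^11 · (log n)^3 / 11

By integral comparison, S_n = ∫_1^n 2 · x^10 · (log x)^3 dx + O(n^10 · (log n)^3). For the integral, the leading term of ∫_1^n x^10 (log x)^3 dx is n^11/11 · (log n)^3 (by repeated integration by parts; each step lowers the log-exponent and produces a relatively O(1/log n) correction). Hence S_n ~ 2 · n^11 · (log n)^3 / 11.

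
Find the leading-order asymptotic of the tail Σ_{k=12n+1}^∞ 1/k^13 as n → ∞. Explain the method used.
Σ_{k>12n} 1/k^13 ~ 1/(12 · (12n)^12)

Compare to the integral: ∫_{12n}^∞ x^(−13) dx = [−x^(−12)/12]_{12n}^∞ = 1/((13−1)·(12n)^12). Euler-Maclaurin then gives
  Σ_{k>12n} 1/k^13 = ∫_{12n}^∞ dx/x^13 − 1/(2·(12n)^13) + O(1/(12n)^14).
(Equivalently this is ζ(13) − Σ_{k≤12n} 1/k^13.)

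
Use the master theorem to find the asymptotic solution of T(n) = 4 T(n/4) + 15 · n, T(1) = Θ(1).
T(n) = Θ(n log n)

log_4 4 = 1, and f(n) = 15 · n = Θ(n^(log_4 4)). This is Case 2 of the master theorem: T(n) = Θ(f(n) · log n) = Θ(n log n).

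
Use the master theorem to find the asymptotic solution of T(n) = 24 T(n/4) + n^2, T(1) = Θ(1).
T(n) = Θ(n^(log_4 24))

Master theorem: compare f(n) = n^2 to n^(log_4 24) where log_4 24 ≈ 2.292. Since 2 < log_4 24, we have f(n) = O(n^(log_4 24 − ε)) for some ε > 0 — Case 1. Hence T(n) = Θ(n^(log_4 24)).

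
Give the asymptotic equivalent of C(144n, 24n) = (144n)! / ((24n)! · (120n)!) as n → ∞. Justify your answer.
C(144n, 24n) ~ (46656/3125)^(24n) · sqrt(3/(5π·24n))

Write N = 24n. Apply Stirling to each factorial:
  (6N)! ~ sqrt(2π·6N) · (6N/e)^(6N),
  N! ~ sqrt(2π N) · (N/e)^N,
  (5N)! ~ sqrt(2π·5N) · (5N/e)^(5N).
The exponential factors combine to (6N)^(6N) / (N^N · (5N)^(5N)) = 6^(6N)/5^(5N) = (6^6/5^5)^N = (46656/3125)^N.
The square-root prefactors combine to sqrt(2π·6N) / (sqrt(2π N)·sqrt(2π·5N)) = sqrt(6 / (2π·5·N)) = sqrt(3/(5π·24n)).
Substituting N = 24n: C(144n, 24n) ~ (46656/3125)^(24n) · sqrt(3/(5π·24n)).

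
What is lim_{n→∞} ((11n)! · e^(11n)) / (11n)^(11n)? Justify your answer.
lim = ∞

Stirling: (11n)! ~ sqrt(2π·11n) · (11n/e)^(11n). Hence
  (11n)! · e^(11n) / (11n)^(11n) ~ sqrt(2π·11n) = sqrt(2π·11) · sqrt(n) → ∞.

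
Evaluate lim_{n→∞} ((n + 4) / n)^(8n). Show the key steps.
lim = e^32

Rewrite as (1 + 4/n)^(8n). By the standard limit (1 + x/n)^n → e^x, we have (1 + 4/n)^n → e^4, and raising to the 8th power gives e^32.
More precisely, ln[(1 + 4/n)^(8n)] = 8n · ln(1 + 4/n) = 8n · (4/n + O(1/n^2)) = 32 + O(1/n) → 32.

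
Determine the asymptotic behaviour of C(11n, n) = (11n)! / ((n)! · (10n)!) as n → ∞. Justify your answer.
C(11n, n) ~ (285311670611/10000000000)^(n) · sqrt(11/(20π·n))

Write N = n. Apply Stirling to each factorial:
  (11N)! ~ sqrt(2π·11N) · (11N/e)^(11N),
  N! ~ sqrt(2π N) · (N/e)^N,
  (10N)! ~ sqrt(2π·10N) · (10N/e)^(10N).
The exponential factors combine to (11N)^(11N) / (N^N · (10N)^(10N)) = 11^(11N)/10^(10N) = (11^11/10^10)^N = (285311670611/10000000000)^N.
The square-root prefactors combine to sqrt(2π·11N) / (sqrt(2π N)·sqrt(2π·10N)) = sqrt(11 / (2π·10·N)) = sqrt(11/(20π·n)).
Substituting N = n: C(11n, n) ~ (285311670611/10000000000)^(n) · sqrt(11/(20π·n)).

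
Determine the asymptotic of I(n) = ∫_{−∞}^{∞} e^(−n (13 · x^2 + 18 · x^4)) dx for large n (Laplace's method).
I(n) ~ sqrt(π/(13n))

φ(x) = 13 · x^2 + 18 · x^4 has its unique global minimum at x* = 0 (since φ'(x) = 26x + 72x^3 = 0 only at x = 0 for real x with both coefficients positive, and φ → ∞ as |x| → ∞). At x* = 0, φ(0) = 0 and φ''(0) = 26. Laplace's method then gives
  I(n) ~ sqrt(2π / (n · φ''(0))) · e^(−n φ(0)) = sqrt(2π / (26n)) = sqrt(π/(13n)).
The 18 · x^4 term contributes only at subleading order (an O(1/n) relative correction).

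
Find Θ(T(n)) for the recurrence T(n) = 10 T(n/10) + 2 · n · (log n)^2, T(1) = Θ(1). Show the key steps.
T(n) = Θ(n · (log n)^3)

Here log_10 10 = 1 and f(n) = 2 · n · (log n)^2 = Θ(n^(log_10 10) · (log n)^2). This is the extended Case 2 of the master theorem (f matches the critical exponent up to log factors), giving T(n) = Θ(n^(log_10 10) · (log n)^(2+1)) = Θ(n · (log n)^3).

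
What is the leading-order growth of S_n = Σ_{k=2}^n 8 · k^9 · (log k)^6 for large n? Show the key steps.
S_n ~ 4 · n^10 · (log n)^6 / 5

By integral comparison, S_n = ∫_1^n 8 · x^9 · (log x)^6 dx + O(n^9 · (log n)^6). For the integral, the leading term of ∫_1^n x^9 (log x)^6 dx is n^10/10 · (log n)^6 (by repeated integration by parts; each step lowers the log-exponent and produces a relatively O(1/log n) correction). Hence S_n ~ 4 · n^10 · (log n)^6 / 5.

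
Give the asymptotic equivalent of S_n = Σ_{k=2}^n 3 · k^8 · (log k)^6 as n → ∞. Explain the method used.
S_n ~ n^9 · (log n)^6 / 3

By integral comparison, S_n = ∫_1^n 3 · x^8 · (log x)^6 dx + O(n^8 · (log n)^6). For the integral, the leading term of ∫_1^n x^8 (log x)^6 dx is n^9/9 · (log n)^6 (by repeated integration by parts; each step lowers the log-exponent and produces a relatively O(1/log n) correction). Hence S_n ~ n^9 · (log n)^6 / 3.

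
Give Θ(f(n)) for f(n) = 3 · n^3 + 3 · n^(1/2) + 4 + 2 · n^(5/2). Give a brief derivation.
f(n) ∈ Θ(n^3)

Compare the terms by growth order. For large n, n^a · (log n)^b dominates n^a' · (log n)^b' iff a > a', or (a = a' and b > b'). Ranking the 4 terms shows the dominant one is 3 · n^3. Hence f(n) ∈ Θ(n^3).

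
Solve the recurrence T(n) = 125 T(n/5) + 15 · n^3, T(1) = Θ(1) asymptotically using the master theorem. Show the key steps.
T(n) = Θ(n^3 log n)

log_5 125 = 3, and f(n) = 15 · n^3 = Θ(n^(log_5 125)). This is Case 2 of the master theorem: T(n) = Θ(f(n) · log n) = Θ(n^3 log n).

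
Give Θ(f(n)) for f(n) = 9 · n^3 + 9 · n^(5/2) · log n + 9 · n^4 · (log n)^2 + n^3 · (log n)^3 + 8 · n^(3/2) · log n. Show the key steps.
f(n) ∈ Θ(n^4 · (log n)^2)

Compare the terms by growth order. For large n, n^a · (log n)^b dominates n^a' · (log n)^b' iff a > a', or (a = a' and b > b'). Ranking the 5 terms shows the dominant one is 9 · n^4 · (log n)^2. Hence f(n) ∈ Θ(n^4 · (log n)^2).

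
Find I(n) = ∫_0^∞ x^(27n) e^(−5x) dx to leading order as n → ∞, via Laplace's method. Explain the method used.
I(n) ~ (sqrt(2π·27n) / 5) · (27n/(5e))^(27n)

Write the integrand as exp(27n ln x − 5x) and set f(x) = 27n ln x − 5x. Then f'(x) = 27n/x − 5 = 0 at x* = 27n/5, and f''(x*) = −27n/x*^2 = −5^2/(27n). Laplace's method (interior maximum) gives
  I(n) ~ e^(f(x*)) · sqrt(2π / |f''(x*)|)
        = exp(27n ln(27n/5) − 27n) · sqrt(2π · 27n / 5^2)
        = (27n/5)^(27n) e^(−27n) · sqrt(2π·27n) / 5
        = (sqrt(2π·27n) / 5) · (27n/(5e))^(27n).
This matches Γ(27n+1)/5^(27n+1) with Stirling applied to Γ.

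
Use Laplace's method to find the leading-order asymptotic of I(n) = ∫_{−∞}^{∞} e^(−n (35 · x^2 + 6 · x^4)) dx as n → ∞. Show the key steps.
I(n) ~ sqrt(π/(35n))

φ(x) = 35 · x^2 + 6 · x^4 has its unique global minimum at x* = 0 (since φ'(x) = 70x + 24x^3 = 0 only at x = 0 for real x with both coefficients positive, and φ → ∞ as |x| → ∞). At x* = 0, φ(0) = 0 and φ''(0) = 70. Laplace's method then gives
  I(n) ~ sqrt(2π / (n · φ''(0))) · e^(−n φ(0)) = sqrt(2π / (70n)) = sqrt(π/(35n)).
The 6 · x^4 term contributes only at subleading order (an O(1/n) relative correction).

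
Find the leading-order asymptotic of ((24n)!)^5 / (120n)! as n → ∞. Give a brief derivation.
((24n)!)^5/(120n)! ~ ((2π·24n)^(4/2) / sqrt(5)) · 5^(−5·24n)  →  0

Write N = 24n. Stirling: N! ~ sqrt(2π N)(N/e)^N and (5N)! ~ sqrt(2π·5N)·(5N/e)^(5N).
  (N!)^5/(5N)! ~ (2π N)^(5/2) (N/e)^(5N) / [sqrt(2π·5N) (5N/e)^(5N)]
     = (2π N)^(5/2) / sqrt(2π·5N) · (N/(5N))^(5N)
     = (2π N)^((5−1)/2) / sqrt(5) · 5^(−5N).
Since 5^5 > 1, the factor 5^(−5N) decays exponentially, so the ratio → 0. Substituting N = 24n gives the stated form.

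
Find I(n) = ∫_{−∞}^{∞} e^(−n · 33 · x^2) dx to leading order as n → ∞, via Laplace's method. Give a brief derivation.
I(n) = sqrt(π/(33n))

Here φ(x) = 33 · x^2 has its unique minimum at x* = 0 with φ(x*) = 0 and φ''(x*) = 66. Laplace's method gives
  I(n) ~ e^(−n φ(x*)) · sqrt(2π / (n · φ''(x*))) = sqrt(2π / (66n)) = sqrt(π/(33n)).
This is exact: substituting u = (x − 0)·sqrt(33n) gives I(n) = (1/sqrt(33n)) ∫_{−∞}^{∞} e^(−u^2) du = sqrt(π/(33n)).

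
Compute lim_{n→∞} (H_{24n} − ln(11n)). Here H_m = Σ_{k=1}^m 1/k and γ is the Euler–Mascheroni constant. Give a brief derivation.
lim = ln(24/11) + γ

By Euler-Maclaurin, H_m = ln m + γ + O(1/m). So
  H_{24n} − ln(11n) = ln(24n) + γ − ln(11n) + O(1/n)
                       = ln(24/11) + γ + O(1/n).
Hence the limit is ln(24/11) + γ.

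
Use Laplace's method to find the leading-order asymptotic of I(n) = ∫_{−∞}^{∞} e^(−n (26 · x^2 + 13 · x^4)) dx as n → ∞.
I(n) ~ sqrt(π/(26n))

φ(x) = 26 · x^2 + 13 · x^4 has its unique global minimum at x* = 0 (since φ'(x) = 52x + 52x^3 = 0 only at x = 0 for real x with both coefficients positive, and φ → ∞ as |x| → ∞). At x* = 0, φ(0) = 0 and φ''(0) = 52. Laplace's method then gives
  I(n) ~ sqrt(2π / (n · φ''(0))) · e^(−n φ(0)) = sqrt(2π / (52n)) = sqrt(π/(26n)).
The 13 · x^4 term contributes only at subleading order (an O(1/n) relative correction).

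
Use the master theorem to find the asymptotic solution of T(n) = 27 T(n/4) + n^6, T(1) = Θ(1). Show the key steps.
T(n) = Θ(n^6)

log_4 27 ≈ 2.377. f(n) = n^6 dominates n^(log_4 27) since 6 > 2.377, and the regularity condition a·f(n/b) = 27·(n/4)^6 = (27/4096)·n^6 ≤ c·f(n) holds with c = 27/4096 ≈ 0.00659 < 1. So this is Case 3: T(n) = Θ(f(n)) = Θ(n^6).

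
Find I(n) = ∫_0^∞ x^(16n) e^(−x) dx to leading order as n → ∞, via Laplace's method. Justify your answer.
I(n) ~ sqrt(2π·16n) · (16n/e)^(16n)

Write the integrand as exp(16n ln x − x) and set f(x) = 16n ln x − x. Then f'(x) = 16n/x − 1 = 0 at x* = 16n, and f''(x*) = −16n/x*^2 = −1/(16n). Laplace's method (interior maximum) gives
  I(n) ~ e^(f(x*)) · sqrt(2π / |f''(x*)|)
        = exp(16n ln(16n) − 16n) · sqrt(2π · 16n)
        = (16n)^(16n) e^(−16n) · sqrt(2π·16n)
        = sqrt(2π·16n) · (16n/e)^(16n).
This matches Γ(16n+1) with Stirling applied to Γ.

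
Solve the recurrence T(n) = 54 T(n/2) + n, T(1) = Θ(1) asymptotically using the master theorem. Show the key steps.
T(n) = Θ(n^(log_2 54))

Master theorem: compare f(n) = n to n^(log_2 54) where log_2 54 ≈ 5.755. Since 1 < log_2 54, we have f(n) = O(n^(log_2 54 − ε)) for some ε > 0 — Case 1. Hence T(n) = Θ(n^(log_2 54)).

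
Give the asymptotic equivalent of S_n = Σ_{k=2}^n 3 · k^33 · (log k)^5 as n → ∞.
S_n ~ 3 · n^34 · (log n)^5 / 34

By integral comparison, S_n = ∫_1^n 3 · x^33 · (log x)^5 dx + O(n^33 · (log n)^5). For the integral, the leading term of ∫_1^n x^33 (log x)^5 dx is n^34/34 · (log n)^5 (by repeated integration by parts; each step lowers the log-exponent and produces a relatively O(1/log n) correction). Hence S_n ~ 3 · n^34 · (log n)^5 / 34.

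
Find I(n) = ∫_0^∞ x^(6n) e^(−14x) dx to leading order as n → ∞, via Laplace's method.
I(n) ~ (sqrt(2π·6n) / 14) · (6n/(14e))^(6n)

Write the integrand as exp(6n ln x − 14x) and set f(x) = 6n ln x − 14x. Then f'(x) = 6n/x − 14 = 0 at x* = 6n/14, and f''(x*) = −6n/x*^2 = −14^2/(6n). Laplace's method (interior maximum) gives
  I(n) ~ e^(f(x*)) · sqrt(2π / |f''(x*)|)
        = exp(6n ln(6n/14) − 6n) · sqrt(2π · 6n / 14^2)
        = (6n/14)^(6n) e^(−6n) · sqrt(2π·6n) / 14
        = (sqrt(2π·6n) / 14) · (6n/(14e))^(6n).
This matches Γ(6n+1)/14^(6n+1) with Stirling applied to Γ.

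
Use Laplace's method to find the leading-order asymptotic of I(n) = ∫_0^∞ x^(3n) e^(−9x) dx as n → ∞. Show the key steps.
I(n) ~ (sqrt(2π·3n) / 9) · (3n/(9e))^(3n)

Write the integrand as exp(3n ln x − 9x) and set f(x) = 3n ln x − 9x. Then f'(x) = 3n/x − 9 = 0 at x* = 3n/9, and f''(x*) = −3n/x*^2 = −9^2/(3n). Laplace's method (interior maximum) gives
  I(n) ~ e^(f(x*)) · sqrt(2π / |f''(x*)|)
        = exp(3n ln(3n/9) − 3n) · sqrt(2π · 3n / 9^2)
        = (3n/9)^(3n) e^(−3n) · sqrt(2π·3n) / 9
        = (sqrt(2π·3n) / 9) · (3n/(9e))^(3n).
This matches Γ(3n+1)/9^(3n+1) with Stirling applied to Γ.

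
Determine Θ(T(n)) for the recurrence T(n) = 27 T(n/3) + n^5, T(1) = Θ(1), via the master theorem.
T(n) = Θ(n^5)

log_3 27 ≈ 3.000. f(n) = n^5 dominates n^(log_3 27) since 5 > 3.000, and the regularity condition a·f(n/b) = 27·(n/3)^5 = (27/243)·n^5 ≤ c·f(n) holds with c = 27/243 ≈ 0.111 < 1. So this is Case 3: T(n) = Θ(f(n)) = Θ(n^5).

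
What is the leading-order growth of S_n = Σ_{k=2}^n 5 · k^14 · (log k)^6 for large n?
S_n ~ n^15 · (log n)^6 / 3

By integral comparison, S_n = ∫_1^n 5 · x^14 · (log x)^6 dx + O(n^14 · (log n)^6). For the integral, the leading term of ∫_1^n x^14 (log x)^6 dx is n^15/15 · (log n)^6 (by repeated integration by parts; each step lowers the log-exponent and produces a relatively O(1/log n) correction). Hence S_n ~ n^15 · (log n)^6 / 3.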